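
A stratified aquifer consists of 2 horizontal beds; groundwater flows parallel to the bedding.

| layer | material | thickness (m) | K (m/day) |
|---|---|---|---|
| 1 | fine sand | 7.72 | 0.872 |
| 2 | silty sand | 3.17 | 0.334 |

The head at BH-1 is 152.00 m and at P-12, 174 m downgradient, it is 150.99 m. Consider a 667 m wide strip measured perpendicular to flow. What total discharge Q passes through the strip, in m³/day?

Flow is parallel to layering, so each bed carries its own Darcy discharge and the transmissivities add.
Σ(K_i·b_i) = 0.872×7.72 + 0.334×3.17 = 7.791 m²/day.
Hydraulic gradient i = (152.00 − 150.99) / 174 = 1.01 / 174 = 0.005805.
Q = Σ(K_i·b_i) · W · i = 7.791 × 667 × 0.005805 = 30.16 m³/day.

30.2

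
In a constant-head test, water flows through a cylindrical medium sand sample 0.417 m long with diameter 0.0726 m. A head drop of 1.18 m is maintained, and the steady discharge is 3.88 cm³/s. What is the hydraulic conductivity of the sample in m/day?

28.6

Cross-sectional area A = π·(d/2)² = π × (0.0726/2)² = 0.004140 m².
Convert discharge: 3.88 cm³/s = 3.880e-06 m³/s.
Darcy's law rearranged: K = Q·L / (A·Δh) = 3.880e-06 × 0.417 / (0.004140 × 1.18) = 0.0003312 m/s = 28.62 m/day.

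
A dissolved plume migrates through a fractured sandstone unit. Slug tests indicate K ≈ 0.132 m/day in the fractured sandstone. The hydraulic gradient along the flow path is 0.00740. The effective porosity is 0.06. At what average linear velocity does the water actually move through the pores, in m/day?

Hydraulic gradient i = 0.00740.
Darcy flux q = K · i = 0.1320 × 0.007400 = 0.0009768 m/day.
Seepage velocity v = q / n_e = 0.0009768 / 0.06 = 0.01628 m/day.

0.0163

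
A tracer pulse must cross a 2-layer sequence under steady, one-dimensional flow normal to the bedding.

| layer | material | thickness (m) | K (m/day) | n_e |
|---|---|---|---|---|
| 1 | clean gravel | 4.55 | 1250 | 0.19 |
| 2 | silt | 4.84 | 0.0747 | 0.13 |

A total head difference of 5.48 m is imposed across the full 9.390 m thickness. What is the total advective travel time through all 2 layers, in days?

With flow normal to the layers, continuity requires the same specific discharge q through every layer.
Σ(b_i/K_i) = 4.55/1250 + 4.84/0.0747 = 64.80 d.
q = Δh / Σ(b_i/K_i) = 5.48 / 64.80 = 0.08457 m/day.
In each layer the seepage velocity is v_i = q/n_i, so the layer transit time is t_i = b_i·n_i / q:
  layer 1 (clean gravel): t_1 = 4.55 × 0.19 / 0.08457 = 10.22 d
  layer 2 (silt): t_2 = 4.84 × 0.13 / 0.08457 = 7.440 d
Total t = Σ t_i = 17.66 days.

17.7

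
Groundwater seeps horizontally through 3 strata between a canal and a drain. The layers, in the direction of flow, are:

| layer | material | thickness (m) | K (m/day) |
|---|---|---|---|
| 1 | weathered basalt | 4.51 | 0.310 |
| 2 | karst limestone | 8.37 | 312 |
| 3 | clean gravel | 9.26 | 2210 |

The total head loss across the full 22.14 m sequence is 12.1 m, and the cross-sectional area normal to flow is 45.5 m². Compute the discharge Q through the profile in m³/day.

Flow is perpendicular to layering, so the layers act in series and the equivalent K is the thickness-weighted harmonic mean.
Total thickness L = 4.51 + 8.37 + 9.26 = 22.14 m.
Σ(b_i/K_i) = 4.51/0.310 + 8.37/312 + 9.26/2210 = 14.58 d.
K_eq = L / Σ(b_i/K_i) = 22.14 / 14.58 = 1.519 m/day.
Q = K_eq · A · (Δh/L) = 1.519 × 45.5 × (12.1/22.14) = 37.76 m³/day.

37.8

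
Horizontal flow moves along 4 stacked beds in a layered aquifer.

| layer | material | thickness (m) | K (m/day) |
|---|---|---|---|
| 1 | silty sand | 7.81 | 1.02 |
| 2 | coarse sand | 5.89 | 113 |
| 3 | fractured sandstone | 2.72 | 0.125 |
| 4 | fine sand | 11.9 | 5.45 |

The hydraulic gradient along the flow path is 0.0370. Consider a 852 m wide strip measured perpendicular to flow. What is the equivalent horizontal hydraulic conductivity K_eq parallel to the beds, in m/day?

Flow is parallel to layering, so each bed carries its own Darcy discharge and the transmissivities add.
Σ(K_i·b_i) = 1.02×7.81 + 113×5.89 + 0.125×2.72 + 5.45×11.9 = 738.7 m²/day.
Total thickness b = 28.32 m, so K_eq = Σ(K_i·b_i)/b = 26.09 m/day.

26.1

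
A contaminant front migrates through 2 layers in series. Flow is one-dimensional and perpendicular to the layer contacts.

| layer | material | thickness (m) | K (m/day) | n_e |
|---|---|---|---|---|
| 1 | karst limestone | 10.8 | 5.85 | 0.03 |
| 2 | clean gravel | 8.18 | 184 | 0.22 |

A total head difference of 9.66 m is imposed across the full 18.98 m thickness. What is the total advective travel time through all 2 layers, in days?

With flow normal to the layers, continuity requires the same specific discharge q through every layer.
Σ(b_i/K_i) = 10.8/5.85 + 8.18/184 = 1.891 d.
q = Δh / Σ(b_i/K_i) = 9.66 / 1.891 = 5.109 m/day.
In each layer the seepage velocity is v_i = q/n_i, so the layer transit time is t_i = b_i·n_i / q:
  layer 1 (karst limestone): t_1 = 10.8 × 0.03 / 5.109 = 0.06341 d
  layer 2 (clean gravel): t_2 = 8.18 × 0.22 / 5.109 = 0.3522 d
Total t = Σ t_i = 0.4156 days.

0.416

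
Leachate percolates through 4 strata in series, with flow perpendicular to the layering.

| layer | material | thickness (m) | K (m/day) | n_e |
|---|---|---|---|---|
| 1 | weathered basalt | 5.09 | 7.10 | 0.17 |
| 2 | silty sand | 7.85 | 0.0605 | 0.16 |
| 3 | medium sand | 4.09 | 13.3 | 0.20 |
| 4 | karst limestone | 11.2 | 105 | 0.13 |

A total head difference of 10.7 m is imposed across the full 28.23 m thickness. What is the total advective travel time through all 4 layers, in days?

53.8

With flow normal to the layers, continuity requires the same specific discharge q through every layer.
Σ(b_i/K_i) = 5.09/7.10 + 7.85/0.0605 + 4.09/13.3 + 11.2/105 = 130.9 d.
q = Δh / Σ(b_i/K_i) = 10.7 / 130.9 = 0.08175 m/day.
In each layer the seepage velocity is v_i = q/n_i, so the layer transit time is t_i = b_i·n_i / q:
  layer 1 (weathered basalt): t_1 = 5.09 × 0.17 / 0.08175 = 10.58 d
  layer 2 (silty sand): t_2 = 7.85 × 0.16 / 0.08175 = 15.36 d
  layer 3 (medium sand): t_3 = 4.09 × 0.20 / 0.08175 = 10.01 d
  layer 4 (karst limestone): t_4 = 11.2 × 0.13 / 0.08175 = 17.81 d
Total t = Σ t_i = 53.76 days.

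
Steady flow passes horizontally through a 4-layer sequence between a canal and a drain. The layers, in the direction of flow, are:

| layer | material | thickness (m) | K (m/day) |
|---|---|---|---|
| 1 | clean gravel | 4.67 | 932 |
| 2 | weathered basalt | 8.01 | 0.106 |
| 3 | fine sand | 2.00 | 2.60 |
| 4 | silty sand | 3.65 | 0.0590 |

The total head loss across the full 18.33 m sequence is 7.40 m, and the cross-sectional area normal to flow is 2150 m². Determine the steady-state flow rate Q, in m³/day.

Flow is perpendicular to layering, so the layers act in series and the equivalent K is the thickness-weighted harmonic mean.
Total thickness L = 4.67 + 8.01 + 2.00 + 3.65 = 18.33 m.
Σ(b_i/K_i) = 4.67/932 + 8.01/0.106 + 2.00/2.60 + 3.65/0.0590 = 138.2 d.
K_eq = L / Σ(b_i/K_i) = 18.33 / 138.2 = 0.1326 m/day.
Q = K_eq · A · (Δh/L) = 0.1326 × 2150 × (7.40/18.33) = 115.1 m³/day.

115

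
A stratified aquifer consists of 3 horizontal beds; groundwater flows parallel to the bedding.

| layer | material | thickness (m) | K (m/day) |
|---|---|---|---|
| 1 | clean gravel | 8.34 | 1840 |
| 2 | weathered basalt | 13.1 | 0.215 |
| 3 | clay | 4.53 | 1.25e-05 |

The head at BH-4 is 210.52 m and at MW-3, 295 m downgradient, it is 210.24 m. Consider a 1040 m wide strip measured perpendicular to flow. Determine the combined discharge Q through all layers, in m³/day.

15200

Flow is parallel to layering, so each bed carries its own Darcy discharge and the transmissivities add.
Σ(K_i·b_i) = 1840×8.34 + 0.215×13.1 + 1.25e-05×4.53 = 15348 m²/day.
Hydraulic gradient i = (210.52 − 210.24) / 295 = 0.28 / 295 = 0.0009492.
Q = Σ(K_i·b_i) · W · i = 15348 × 1040 × 0.0009492 = 15151 m³/day.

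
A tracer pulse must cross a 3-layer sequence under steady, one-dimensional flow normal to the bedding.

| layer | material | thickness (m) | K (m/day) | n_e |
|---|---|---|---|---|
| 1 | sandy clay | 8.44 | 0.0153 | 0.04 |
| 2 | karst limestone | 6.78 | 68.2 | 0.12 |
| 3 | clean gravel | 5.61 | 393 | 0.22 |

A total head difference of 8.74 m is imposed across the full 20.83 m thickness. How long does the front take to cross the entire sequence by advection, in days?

151

With flow normal to the layers, continuity requires the same specific discharge q through every layer.
Σ(b_i/K_i) = 8.44/0.0153 + 6.78/68.2 + 5.61/393 = 551.7 d.
q = Δh / Σ(b_i/K_i) = 8.74 / 551.7 = 0.01584 m/day.
In each layer the seepage velocity is v_i = q/n_i, so the layer transit time is t_i = b_i·n_i / q:
  layer 1 (sandy clay): t_1 = 8.44 × 0.04 / 0.01584 = 21.31 d
  layer 2 (karst limestone): t_2 = 6.78 × 0.12 / 0.01584 = 51.36 d
  layer 3 (clean gravel): t_3 = 5.61 × 0.22 / 0.01584 = 77.91 d
Total t = Σ t_i = 150.6 days.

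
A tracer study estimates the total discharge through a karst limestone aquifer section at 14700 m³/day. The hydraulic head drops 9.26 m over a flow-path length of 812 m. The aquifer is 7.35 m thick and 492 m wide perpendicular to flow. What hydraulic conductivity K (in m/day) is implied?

356

Cross-sectional area A = 492 × 7.35 = 3616 m².
Hydraulic gradient i = Δh / L = 9.26 / 812 = 0.01140.
From Q = K·A·i, K = Q / (A·i) = 14700 / (3616 × 0.01140) = 356.5 m/day.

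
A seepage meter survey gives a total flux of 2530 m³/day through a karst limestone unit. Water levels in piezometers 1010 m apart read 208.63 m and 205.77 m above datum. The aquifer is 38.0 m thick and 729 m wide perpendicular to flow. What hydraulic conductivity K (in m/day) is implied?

32.3

Cross-sectional area A = 729 × 38.0 = 27702 m².
Hydraulic gradient i = (208.63 − 205.77) / 1010 = 2.86 / 1010 = 0.002832.
From Q = K·A·i, K = Q / (A·i) = 2530 / (27702 × 0.002832) = 32.25 m/day.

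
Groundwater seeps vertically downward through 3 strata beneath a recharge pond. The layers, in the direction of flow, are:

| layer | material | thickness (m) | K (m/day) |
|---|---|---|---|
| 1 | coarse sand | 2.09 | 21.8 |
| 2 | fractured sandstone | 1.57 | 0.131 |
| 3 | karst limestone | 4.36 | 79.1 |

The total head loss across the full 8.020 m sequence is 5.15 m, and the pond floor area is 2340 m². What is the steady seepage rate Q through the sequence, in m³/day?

Flow is perpendicular to layering, so the layers act in series and the equivalent K is the thickness-weighted harmonic mean.
Total thickness L = 2.09 + 1.57 + 4.36 = 8.020 m.
Σ(b_i/K_i) = 2.09/21.8 + 1.57/0.131 + 4.36/79.1 = 12.14 d.
K_eq = L / Σ(b_i/K_i) = 8.020 / 12.14 = 0.6609 m/day.
Q = K_eq · A · (Δh/L) = 0.6609 × 2340 × (5.15/8.020) = 993.0 m³/day.

993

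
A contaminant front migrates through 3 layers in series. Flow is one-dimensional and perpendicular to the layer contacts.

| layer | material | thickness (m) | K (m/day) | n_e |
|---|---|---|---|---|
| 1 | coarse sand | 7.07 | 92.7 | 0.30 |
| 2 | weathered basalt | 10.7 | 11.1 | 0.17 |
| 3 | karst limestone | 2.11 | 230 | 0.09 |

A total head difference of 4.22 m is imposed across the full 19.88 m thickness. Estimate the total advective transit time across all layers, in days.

With flow normal to the layers, continuity requires the same specific discharge q through every layer.
Σ(b_i/K_i) = 7.07/92.7 + 10.7/11.1 + 2.11/230 = 1.049 d.
q = Δh / Σ(b_i/K_i) = 4.22 / 1.049 = 4.021 m/day.
In each layer the seepage velocity is v_i = q/n_i, so the layer transit time is t_i = b_i·n_i / q:
  layer 1 (coarse sand): t_1 = 7.07 × 0.30 / 4.021 = 0.5274 d
  layer 2 (weathered basalt): t_2 = 10.7 × 0.17 / 4.021 = 0.4523 d
  layer 3 (karst limestone): t_3 = 2.11 × 0.09 / 4.021 = 0.04722 d
Total t = Σ t_i = 1.027 days.

1.03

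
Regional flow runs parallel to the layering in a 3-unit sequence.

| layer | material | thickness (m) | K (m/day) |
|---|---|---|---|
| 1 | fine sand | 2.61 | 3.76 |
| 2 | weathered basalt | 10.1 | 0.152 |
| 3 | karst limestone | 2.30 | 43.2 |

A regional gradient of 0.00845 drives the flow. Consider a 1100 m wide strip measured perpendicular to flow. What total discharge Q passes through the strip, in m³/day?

1030

Flow is parallel to layering, so each bed carries its own Darcy discharge and the transmissivities add.
Σ(K_i·b_i) = 3.76×2.61 + 0.152×10.1 + 43.2×2.30 = 110.7 m²/day.
Hydraulic gradient i = 0.00845.
Q = Σ(K_i·b_i) · W · i = 110.7 × 1100 × 0.008450 = 1029 m³/day.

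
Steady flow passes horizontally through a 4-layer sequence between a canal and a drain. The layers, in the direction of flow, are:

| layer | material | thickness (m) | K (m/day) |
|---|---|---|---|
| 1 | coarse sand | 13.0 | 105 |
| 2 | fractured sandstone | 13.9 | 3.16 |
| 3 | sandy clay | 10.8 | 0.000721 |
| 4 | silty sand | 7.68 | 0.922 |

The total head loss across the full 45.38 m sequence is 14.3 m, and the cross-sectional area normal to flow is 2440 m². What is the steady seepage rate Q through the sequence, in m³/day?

2.33

Flow is perpendicular to layering, so the layers act in series and the equivalent K is the thickness-weighted harmonic mean.
Total thickness L = 13.0 + 13.9 + 10.8 + 7.68 = 45.38 m.
Σ(b_i/K_i) = 13.0/105 + 13.9/3.16 + 10.8/0.000721 + 7.68/0.922 = 14992 d.
K_eq = L / Σ(b_i/K_i) = 45.38 / 14992 = 0.003027 m/day.
Q = K_eq · A · (Δh/L) = 0.003027 × 2440 × (14.3/45.38) = 2.327 m³/day.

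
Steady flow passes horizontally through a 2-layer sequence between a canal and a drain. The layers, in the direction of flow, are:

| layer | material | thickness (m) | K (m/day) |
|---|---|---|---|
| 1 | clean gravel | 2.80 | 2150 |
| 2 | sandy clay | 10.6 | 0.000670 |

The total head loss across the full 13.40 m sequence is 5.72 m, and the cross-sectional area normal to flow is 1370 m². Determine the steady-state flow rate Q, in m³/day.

0.495

Flow is perpendicular to layering, so the layers act in series and the equivalent K is the thickness-weighted harmonic mean.
Total thickness L = 2.80 + 10.6 = 13.40 m.
Σ(b_i/K_i) = 2.80/2150 + 10.6/0.000670 = 15821 d.
K_eq = L / Σ(b_i/K_i) = 13.40 / 15821 = 0.0008470 m/day.
Q = K_eq · A · (Δh/L) = 0.0008470 × 1370 × (5.72/13.40) = 0.4953 m³/day.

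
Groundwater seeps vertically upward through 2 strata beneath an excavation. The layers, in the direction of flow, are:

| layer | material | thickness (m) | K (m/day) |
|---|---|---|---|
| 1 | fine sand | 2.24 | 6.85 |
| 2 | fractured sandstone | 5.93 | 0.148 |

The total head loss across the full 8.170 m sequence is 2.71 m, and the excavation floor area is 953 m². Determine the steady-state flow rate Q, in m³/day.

63.9

Flow is perpendicular to layering, so the layers act in series and the equivalent K is the thickness-weighted harmonic mean.
Total thickness L = 2.24 + 5.93 = 8.170 m.
Σ(b_i/K_i) = 2.24/6.85 + 5.93/0.148 = 40.39 d.
K_eq = L / Σ(b_i/K_i) = 8.170 / 40.39 = 0.2023 m/day.
Q = K_eq · A · (Δh/L) = 0.2023 × 953 × (2.71/8.170) = 63.94 m³/day.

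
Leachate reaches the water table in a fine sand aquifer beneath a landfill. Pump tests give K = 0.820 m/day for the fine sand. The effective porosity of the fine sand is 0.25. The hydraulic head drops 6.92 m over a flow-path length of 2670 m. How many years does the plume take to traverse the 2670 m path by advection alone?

860

Hydraulic gradient i = Δh / L = 6.92 / 2670 = 0.002592.
Darcy flux q = K · i = 0.8200 × 0.002592 = 0.002125 m/day.
Seepage velocity v = q / n_e = 0.002125 / 0.25 = 0.008501 m/day.
Travel time t = L / v = 2670 / 0.008501 = 3.141e+05 days = 859.9 years.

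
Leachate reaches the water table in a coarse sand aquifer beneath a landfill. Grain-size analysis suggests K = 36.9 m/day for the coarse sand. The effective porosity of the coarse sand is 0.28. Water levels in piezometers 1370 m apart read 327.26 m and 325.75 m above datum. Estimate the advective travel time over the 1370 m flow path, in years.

Hydraulic gradient i = (327.26 − 325.75) / 1370 = 1.51 / 1370 = 0.001102.
Darcy flux q = K · i = 36.90 × 0.001102 = 0.04067 m/day.
Seepage velocity v = q / n_e = 0.04067 / 0.28 = 0.1453 m/day.
Travel time t = L / v = 1370 / 0.1453 = 9432 days = 25.82 years.

25.8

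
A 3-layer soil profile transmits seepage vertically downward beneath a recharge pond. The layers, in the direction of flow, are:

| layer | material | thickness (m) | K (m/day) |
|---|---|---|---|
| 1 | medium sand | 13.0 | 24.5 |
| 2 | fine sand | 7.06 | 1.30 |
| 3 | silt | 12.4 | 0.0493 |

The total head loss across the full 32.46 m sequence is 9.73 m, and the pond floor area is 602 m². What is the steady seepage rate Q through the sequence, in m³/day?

Flow is perpendicular to layering, so the layers act in series and the equivalent K is the thickness-weighted harmonic mean.
Total thickness L = 13.0 + 7.06 + 12.4 = 32.46 m.
Σ(b_i/K_i) = 13.0/24.5 + 7.06/1.30 + 12.4/0.0493 = 257.5 d.
K_eq = L / Σ(b_i/K_i) = 32.46 / 257.5 = 0.1261 m/day.
Q = K_eq · A · (Δh/L) = 0.1261 × 602 × (9.73/32.46) = 22.75 m³/day.

22.7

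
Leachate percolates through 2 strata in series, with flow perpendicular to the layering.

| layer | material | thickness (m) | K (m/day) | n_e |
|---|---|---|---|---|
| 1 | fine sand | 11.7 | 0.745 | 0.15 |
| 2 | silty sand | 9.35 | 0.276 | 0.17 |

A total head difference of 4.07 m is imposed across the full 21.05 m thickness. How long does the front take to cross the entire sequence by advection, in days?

40.7

With flow normal to the layers, continuity requires the same specific discharge q through every layer.
Σ(b_i/K_i) = 11.7/0.745 + 9.35/0.276 = 49.58 d.
q = Δh / Σ(b_i/K_i) = 4.07 / 49.58 = 0.08209 m/day.
In each layer the seepage velocity is v_i = q/n_i, so the layer transit time is t_i = b_i·n_i / q:
  layer 1 (fine sand): t_1 = 11.7 × 0.15 / 0.08209 = 21.38 d
  layer 2 (silty sand): t_2 = 9.35 × 0.17 / 0.08209 = 19.36 d
Total t = Σ t_i = 40.74 days.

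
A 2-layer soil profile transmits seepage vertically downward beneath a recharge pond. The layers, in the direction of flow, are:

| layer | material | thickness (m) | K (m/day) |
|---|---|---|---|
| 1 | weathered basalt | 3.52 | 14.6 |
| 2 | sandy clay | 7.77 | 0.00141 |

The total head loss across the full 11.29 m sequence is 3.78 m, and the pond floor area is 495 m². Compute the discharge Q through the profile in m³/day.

0.340

Flow is perpendicular to layering, so the layers act in series and the equivalent K is the thickness-weighted harmonic mean.
Total thickness L = 3.52 + 7.77 = 11.29 m.
Σ(b_i/K_i) = 3.52/14.6 + 7.77/0.00141 = 5511 d.
K_eq = L / Σ(b_i/K_i) = 11.29 / 5511 = 0.002049 m/day.
Q = K_eq · A · (Δh/L) = 0.002049 × 495 × (3.78/11.29) = 0.3395 m³/day.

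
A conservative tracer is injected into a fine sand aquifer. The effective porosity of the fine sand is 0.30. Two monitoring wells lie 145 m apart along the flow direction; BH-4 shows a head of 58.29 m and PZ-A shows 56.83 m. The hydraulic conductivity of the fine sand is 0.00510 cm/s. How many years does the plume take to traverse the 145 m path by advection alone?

2.68

Convert K: 0.00510 cm/s × 864 = 4.406 m/day.
Hydraulic gradient i = (58.29 − 56.83) / 145 = 1.46 / 145 = 0.01007.
Darcy flux q = K · i = 4.406 × 0.01007 = 0.04437 m/day.
Seepage velocity v = q / n_e = 0.04437 / 0.30 = 0.1479 m/day.
Travel time t = L / v = 145 / 0.1479 = 980.4 days = 2.684 years.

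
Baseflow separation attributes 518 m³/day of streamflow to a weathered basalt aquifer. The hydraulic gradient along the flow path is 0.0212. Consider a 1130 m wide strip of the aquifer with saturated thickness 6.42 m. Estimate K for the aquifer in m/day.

Cross-sectional area A = 1130 × 6.42 = 7255 m².
Hydraulic gradient i = 0.0212.
From Q = K·A·i, K = Q / (A·i) = 518 / (7255 × 0.02120) = 3.368 m/day.

3.37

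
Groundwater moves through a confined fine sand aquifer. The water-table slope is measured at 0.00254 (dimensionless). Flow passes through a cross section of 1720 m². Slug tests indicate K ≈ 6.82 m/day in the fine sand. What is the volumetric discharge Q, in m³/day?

29.8

Hydraulic gradient i = 0.00254.
Darcy's law: Q = K · A · i = 6.820 × 1720 × 0.002540 = 29.80 m³/day.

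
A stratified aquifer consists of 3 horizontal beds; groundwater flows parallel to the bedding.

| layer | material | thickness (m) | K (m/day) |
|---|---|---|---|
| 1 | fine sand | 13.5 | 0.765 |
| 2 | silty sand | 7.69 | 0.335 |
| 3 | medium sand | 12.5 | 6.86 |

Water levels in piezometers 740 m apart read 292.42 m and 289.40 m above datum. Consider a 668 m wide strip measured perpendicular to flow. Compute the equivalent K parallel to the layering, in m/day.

2.93

Flow is parallel to layering, so each bed carries its own Darcy discharge and the transmissivities add.
Σ(K_i·b_i) = 0.765×13.5 + 0.335×7.69 + 6.86×12.5 = 98.65 m²/day.
Total thickness b = 33.69 m, so K_eq = Σ(K_i·b_i)/b = 2.928 m/day.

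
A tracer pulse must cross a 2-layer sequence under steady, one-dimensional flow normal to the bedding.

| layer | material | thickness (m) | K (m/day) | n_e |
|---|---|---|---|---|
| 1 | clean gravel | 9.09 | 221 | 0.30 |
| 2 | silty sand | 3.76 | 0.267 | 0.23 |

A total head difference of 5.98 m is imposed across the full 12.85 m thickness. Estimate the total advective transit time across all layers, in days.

With flow normal to the layers, continuity requires the same specific discharge q through every layer.
Σ(b_i/K_i) = 9.09/221 + 3.76/0.267 = 14.12 d.
q = Δh / Σ(b_i/K_i) = 5.98 / 14.12 = 0.4234 m/day.
In each layer the seepage velocity is v_i = q/n_i, so the layer transit time is t_i = b_i·n_i / q:
  layer 1 (clean gravel): t_1 = 9.09 × 0.30 / 0.4234 = 6.441 d
  layer 2 (silty sand): t_2 = 3.76 × 0.23 / 0.4234 = 2.042 d
Total t = Σ t_i = 8.483 days.

8.48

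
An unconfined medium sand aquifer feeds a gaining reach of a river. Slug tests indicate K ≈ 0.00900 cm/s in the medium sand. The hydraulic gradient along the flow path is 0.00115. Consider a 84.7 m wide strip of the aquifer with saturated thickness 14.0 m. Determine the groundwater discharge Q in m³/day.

Convert K: 0.00900 cm/s × 864 = 7.776 m/day.
Cross-sectional area A = 84.7 × 14.0 = 1186 m².
Hydraulic gradient i = 0.00115.
Darcy's law: Q = K · A · i = 7.776 × 1186 × 0.001150 = 10.60 m³/day.

10.6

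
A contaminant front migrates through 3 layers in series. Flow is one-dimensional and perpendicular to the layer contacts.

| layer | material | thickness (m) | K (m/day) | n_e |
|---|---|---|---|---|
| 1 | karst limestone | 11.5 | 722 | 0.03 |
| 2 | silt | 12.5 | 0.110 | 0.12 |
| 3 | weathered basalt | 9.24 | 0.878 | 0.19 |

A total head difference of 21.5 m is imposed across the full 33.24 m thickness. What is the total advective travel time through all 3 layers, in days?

With flow normal to the layers, continuity requires the same specific discharge q through every layer.
Σ(b_i/K_i) = 11.5/722 + 12.5/0.110 + 9.24/0.878 = 124.2 d.
q = Δh / Σ(b_i/K_i) = 21.5 / 124.2 = 0.1731 m/day.
In each layer the seepage velocity is v_i = q/n_i, so the layer transit time is t_i = b_i·n_i / q:
  layer 1 (karst limestone): t_1 = 11.5 × 0.03 / 0.1731 = 1.993 d
  layer 2 (silt): t_2 = 12.5 × 0.12 / 0.1731 = 8.663 d
  layer 3 (weathered basalt): t_3 = 9.24 × 0.19 / 0.1731 = 10.14 d
Total t = Σ t_i = 20.80 days.

20.8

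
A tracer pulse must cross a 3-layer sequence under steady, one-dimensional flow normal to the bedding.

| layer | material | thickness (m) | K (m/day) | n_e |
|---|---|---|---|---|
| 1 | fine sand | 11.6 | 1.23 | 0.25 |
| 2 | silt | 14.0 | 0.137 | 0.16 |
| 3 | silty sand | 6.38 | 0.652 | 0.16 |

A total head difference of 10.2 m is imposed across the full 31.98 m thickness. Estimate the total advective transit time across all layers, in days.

73.3

With flow normal to the layers, continuity requires the same specific discharge q through every layer.
Σ(b_i/K_i) = 11.6/1.23 + 14.0/0.137 + 6.38/0.652 = 121.4 d.
q = Δh / Σ(b_i/K_i) = 10.2 / 121.4 = 0.08402 m/day.
In each layer the seepage velocity is v_i = q/n_i, so the layer transit time is t_i = b_i·n_i / q:
  layer 1 (fine sand): t_1 = 11.6 × 0.25 / 0.08402 = 34.52 d
  layer 2 (silt): t_2 = 14.0 × 0.16 / 0.08402 = 26.66 d
  layer 3 (silty sand): t_3 = 6.38 × 0.16 / 0.08402 = 12.15 d
Total t = Σ t_i = 73.33 days.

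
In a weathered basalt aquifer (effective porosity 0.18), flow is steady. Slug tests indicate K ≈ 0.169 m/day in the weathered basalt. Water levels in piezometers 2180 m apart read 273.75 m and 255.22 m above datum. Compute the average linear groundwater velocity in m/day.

0.00798

Hydraulic gradient i = (273.75 − 255.22) / 2180 = 18.53 / 2180 = 0.008500.
Darcy flux q = K · i = 0.1690 × 0.008500 = 0.001437 m/day.
Seepage velocity v = q / n_e = 0.001437 / 0.18 = 0.007981 m/day.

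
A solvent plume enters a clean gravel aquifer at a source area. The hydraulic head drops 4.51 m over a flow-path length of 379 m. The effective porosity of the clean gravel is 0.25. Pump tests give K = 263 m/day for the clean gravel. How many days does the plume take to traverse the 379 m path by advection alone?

Hydraulic gradient i = Δh / L = 4.51 / 379 = 0.01190.
Darcy flux q = K · i = 263.0 × 0.01190 = 3.130 m/day.
Seepage velocity v = q / n_e = 3.130 / 0.25 = 12.52 m/day.
Travel time t = L / v = 379 / 12.52 = 30.28 days.

30.3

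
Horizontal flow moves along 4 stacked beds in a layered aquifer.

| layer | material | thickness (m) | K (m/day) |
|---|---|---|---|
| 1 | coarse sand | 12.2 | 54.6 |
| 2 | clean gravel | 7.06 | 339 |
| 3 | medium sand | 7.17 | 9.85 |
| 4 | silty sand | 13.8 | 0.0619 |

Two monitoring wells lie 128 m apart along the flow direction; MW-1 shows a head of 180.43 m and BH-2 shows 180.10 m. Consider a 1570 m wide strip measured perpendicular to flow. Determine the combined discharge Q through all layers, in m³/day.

12700

Flow is parallel to layering, so each bed carries its own Darcy discharge and the transmissivities add.
Σ(K_i·b_i) = 54.6×12.2 + 339×7.06 + 9.85×7.17 + 0.0619×13.8 = 3131 m²/day.
Hydraulic gradient i = (180.43 − 180.10) / 128 = 0.33 / 128 = 0.002578.
Q = Σ(K_i·b_i) · W · i = 3131 × 1570 × 0.002578 = 12673 m³/day.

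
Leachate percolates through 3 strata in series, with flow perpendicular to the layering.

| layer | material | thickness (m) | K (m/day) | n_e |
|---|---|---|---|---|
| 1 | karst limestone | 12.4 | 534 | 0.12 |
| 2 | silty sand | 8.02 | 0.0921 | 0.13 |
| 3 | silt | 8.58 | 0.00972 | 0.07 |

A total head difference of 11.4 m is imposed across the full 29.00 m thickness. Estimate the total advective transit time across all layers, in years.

0.729

With flow normal to the layers, continuity requires the same specific discharge q through every layer.
Σ(b_i/K_i) = 12.4/534 + 8.02/0.0921 + 8.58/0.00972 = 969.8 d.
q = Δh / Σ(b_i/K_i) = 11.4 / 969.8 = 0.01175 m/day.
In each layer the seepage velocity is v_i = q/n_i, so the layer transit time is t_i = b_i·n_i / q:
  layer 1 (karst limestone): t_1 = 12.4 × 0.12 / 0.01175 = 126.6 d
  layer 2 (silty sand): t_2 = 8.02 × 0.13 / 0.01175 = 88.70 d
  layer 3 (silt): t_3 = 8.58 × 0.07 / 0.01175 = 51.09 d
Total t = Σ t_i = 266.4 days = 0.7293 years.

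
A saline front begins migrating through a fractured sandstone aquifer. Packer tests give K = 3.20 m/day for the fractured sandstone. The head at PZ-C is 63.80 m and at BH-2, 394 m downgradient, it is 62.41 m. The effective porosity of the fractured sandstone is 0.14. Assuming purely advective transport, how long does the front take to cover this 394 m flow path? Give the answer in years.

Hydraulic gradient i = (63.80 − 62.41) / 394 = 1.39 / 394 = 0.003528.
Darcy flux q = K · i = 3.200 × 0.003528 = 0.01129 m/day.
Seepage velocity v = q / n_e = 0.01129 / 0.14 = 0.08064 m/day.
Travel time t = L / v = 394 / 0.08064 = 4886 days = 13.38 years.

13.4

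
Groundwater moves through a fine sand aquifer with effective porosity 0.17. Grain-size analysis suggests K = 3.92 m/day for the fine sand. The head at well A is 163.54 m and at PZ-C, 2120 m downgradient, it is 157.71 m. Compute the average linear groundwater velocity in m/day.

Hydraulic gradient i = (163.54 − 157.71) / 2120 = 5.83 / 2120 = 0.002750.
Darcy flux q = K · i = 3.920 × 0.002750 = 0.01078 m/day.
Seepage velocity v = q / n_e = 0.01078 / 0.17 = 0.06341 m/day.

0.0634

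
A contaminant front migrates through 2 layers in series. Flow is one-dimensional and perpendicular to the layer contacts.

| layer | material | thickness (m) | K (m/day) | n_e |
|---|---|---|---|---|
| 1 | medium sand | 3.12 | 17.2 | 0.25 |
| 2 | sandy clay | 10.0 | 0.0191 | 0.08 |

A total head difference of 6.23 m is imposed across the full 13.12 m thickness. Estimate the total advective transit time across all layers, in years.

With flow normal to the layers, continuity requires the same specific discharge q through every layer.
Σ(b_i/K_i) = 3.12/17.2 + 10.0/0.0191 = 523.7 d.
q = Δh / Σ(b_i/K_i) = 6.23 / 523.7 = 0.01190 m/day.
In each layer the seepage velocity is v_i = q/n_i, so the layer transit time is t_i = b_i·n_i / q:
  layer 1 (medium sand): t_1 = 3.12 × 0.25 / 0.01190 = 65.57 d
  layer 2 (sandy clay): t_2 = 10.0 × 0.08 / 0.01190 = 67.25 d
Total t = Σ t_i = 132.8 days = 0.3637 years.

0.364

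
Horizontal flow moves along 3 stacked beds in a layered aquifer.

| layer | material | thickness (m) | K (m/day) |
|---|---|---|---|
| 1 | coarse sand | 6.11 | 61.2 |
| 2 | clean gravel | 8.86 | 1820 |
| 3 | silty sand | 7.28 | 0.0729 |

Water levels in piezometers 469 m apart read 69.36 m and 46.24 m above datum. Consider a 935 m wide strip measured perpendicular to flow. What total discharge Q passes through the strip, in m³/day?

Flow is parallel to layering, so each bed carries its own Darcy discharge and the transmissivities add.
Σ(K_i·b_i) = 61.2×6.11 + 1820×8.86 + 0.0729×7.28 = 16500 m²/day.
Hydraulic gradient i = (69.36 − 46.24) / 469 = 23.12 / 469 = 0.04930.
Q = Σ(K_i·b_i) · W · i = 16500 × 935 × 0.04930 = 7.605e+05 m³/day.

761000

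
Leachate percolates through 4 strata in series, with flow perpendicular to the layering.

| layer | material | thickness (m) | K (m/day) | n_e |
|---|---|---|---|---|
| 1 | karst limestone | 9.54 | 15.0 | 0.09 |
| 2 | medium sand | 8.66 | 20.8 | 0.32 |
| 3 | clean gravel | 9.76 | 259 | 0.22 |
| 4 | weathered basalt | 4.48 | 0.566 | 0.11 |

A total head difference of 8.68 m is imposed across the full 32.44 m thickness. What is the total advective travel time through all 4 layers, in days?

6.50

With flow normal to the layers, continuity requires the same specific discharge q through every layer.
Σ(b_i/K_i) = 9.54/15.0 + 8.66/20.8 + 9.76/259 + 4.48/0.566 = 9.005 d.
q = Δh / Σ(b_i/K_i) = 8.68 / 9.005 = 0.9639 m/day.
In each layer the seepage velocity is v_i = q/n_i, so the layer transit time is t_i = b_i·n_i / q:
  layer 1 (karst limestone): t_1 = 9.54 × 0.09 / 0.9639 = 0.8908 d
  layer 2 (medium sand): t_2 = 8.66 × 0.32 / 0.9639 = 2.875 d
  layer 3 (clean gravel): t_3 = 9.76 × 0.22 / 0.9639 = 2.228 d
  layer 4 (weathered basalt): t_4 = 4.48 × 0.11 / 0.9639 = 0.5113 d
Total t = Σ t_i = 6.505 days.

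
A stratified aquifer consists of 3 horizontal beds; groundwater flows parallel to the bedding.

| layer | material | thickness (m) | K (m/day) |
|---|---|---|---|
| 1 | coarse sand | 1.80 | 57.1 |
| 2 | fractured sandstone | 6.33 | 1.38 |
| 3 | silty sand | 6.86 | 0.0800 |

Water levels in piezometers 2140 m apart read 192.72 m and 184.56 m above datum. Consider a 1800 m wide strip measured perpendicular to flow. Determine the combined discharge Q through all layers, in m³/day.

769

Flow is parallel to layering, so each bed carries its own Darcy discharge and the transmissivities add.
Σ(K_i·b_i) = 57.1×1.80 + 1.38×6.33 + 0.0800×6.86 = 112.1 m²/day.
Hydraulic gradient i = (192.72 − 184.56) / 2140 = 8.16 / 2140 = 0.003813.
Q = Σ(K_i·b_i) · W · i = 112.1 × 1800 × 0.003813 = 769.2 m³/day.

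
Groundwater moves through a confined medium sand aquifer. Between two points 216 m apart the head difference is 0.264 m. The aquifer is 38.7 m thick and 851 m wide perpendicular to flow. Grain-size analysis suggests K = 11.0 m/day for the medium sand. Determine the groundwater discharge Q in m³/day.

Cross-sectional area A = 851 × 38.7 = 32934 m².
Hydraulic gradient i = Δh / L = 0.264 / 216 = 0.001222.
Darcy's law: Q = K · A · i = 11.00 × 32934 × 0.001222 = 442.8 m³/day.

443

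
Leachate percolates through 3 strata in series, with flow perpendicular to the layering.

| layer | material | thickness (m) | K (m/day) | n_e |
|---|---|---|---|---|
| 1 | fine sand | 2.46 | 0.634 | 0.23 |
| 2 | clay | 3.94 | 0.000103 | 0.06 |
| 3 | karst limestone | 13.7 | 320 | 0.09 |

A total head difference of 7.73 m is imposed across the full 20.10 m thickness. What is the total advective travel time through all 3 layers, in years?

With flow normal to the layers, continuity requires the same specific discharge q through every layer.
Σ(b_i/K_i) = 2.46/0.634 + 3.94/0.000103 + 13.7/320 = 38256 d.
q = Δh / Σ(b_i/K_i) = 7.73 / 38256 = 0.0002021 m/day.
In each layer the seepage velocity is v_i = q/n_i, so the layer transit time is t_i = b_i·n_i / q:
  layer 1 (fine sand): t_1 = 2.46 × 0.23 / 0.0002021 = 2800 d
  layer 2 (clay): t_2 = 3.94 × 0.06 / 0.0002021 = 1170 d
  layer 3 (karst limestone): t_3 = 13.7 × 0.09 / 0.0002021 = 6102 d
Total t = Σ t_i = 10072 days = 27.58 years.

27.6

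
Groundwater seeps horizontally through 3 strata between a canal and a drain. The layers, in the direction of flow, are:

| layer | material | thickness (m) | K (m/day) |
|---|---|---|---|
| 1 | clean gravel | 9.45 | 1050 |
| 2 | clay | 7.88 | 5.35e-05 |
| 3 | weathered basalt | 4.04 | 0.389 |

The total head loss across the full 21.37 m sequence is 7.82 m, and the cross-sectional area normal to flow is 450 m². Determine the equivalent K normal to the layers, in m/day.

0.000145

Flow is perpendicular to layering, so the layers act in series and the equivalent K is the thickness-weighted harmonic mean.
Total thickness L = 9.45 + 7.88 + 4.04 = 21.37 m.
Σ(b_i/K_i) = 9.45/1050 + 7.88/5.35e-05 + 4.04/0.389 = 1.473e+05 d.
K_eq = L / Σ(b_i/K_i) = 21.37 / 1.473e+05 = 0.0001451 m/day.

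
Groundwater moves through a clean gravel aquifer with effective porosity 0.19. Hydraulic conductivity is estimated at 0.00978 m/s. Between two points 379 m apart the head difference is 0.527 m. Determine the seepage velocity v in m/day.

Convert K: 0.00978 m/s × 86400 = 845.0 m/day.
Hydraulic gradient i = Δh / L = 0.527 / 379 = 0.001391.
Darcy flux q = K · i = 845.0 × 0.001391 = 1.175 m/day.
Seepage velocity v = q / n_e = 1.175 / 0.19 = 6.184 m/day.

6.18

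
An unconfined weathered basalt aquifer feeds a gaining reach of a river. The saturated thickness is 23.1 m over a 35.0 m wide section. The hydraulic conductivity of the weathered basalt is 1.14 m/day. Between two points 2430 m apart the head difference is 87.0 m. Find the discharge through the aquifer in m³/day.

33.0

Cross-sectional area A = 35.0 × 23.1 = 808.5 m².
Hydraulic gradient i = Δh / L = 87.0 / 2430 = 0.03580.
Darcy's law: Q = K · A · i = 1.140 × 808.5 × 0.03580 = 33.00 m³/day.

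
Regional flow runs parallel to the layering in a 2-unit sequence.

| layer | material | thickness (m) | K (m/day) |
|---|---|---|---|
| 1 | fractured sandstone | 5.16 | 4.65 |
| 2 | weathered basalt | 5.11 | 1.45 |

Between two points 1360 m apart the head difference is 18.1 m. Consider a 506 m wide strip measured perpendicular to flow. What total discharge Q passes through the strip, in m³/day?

Flow is parallel to layering, so each bed carries its own Darcy discharge and the transmissivities add.
Σ(K_i·b_i) = 4.65×5.16 + 1.45×5.11 = 31.40 m²/day.
Hydraulic gradient i = Δh / L = 18.1 / 1360 = 0.01331.
Q = Σ(K_i·b_i) · W · i = 31.40 × 506 × 0.01331 = 211.5 m³/day.

211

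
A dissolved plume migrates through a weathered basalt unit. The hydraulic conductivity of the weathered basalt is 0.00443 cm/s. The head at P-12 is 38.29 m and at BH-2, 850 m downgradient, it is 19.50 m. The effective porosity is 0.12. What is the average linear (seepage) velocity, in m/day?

Convert K: 0.00443 cm/s × 864 = 3.828 m/day.
Hydraulic gradient i = (38.29 − 19.50) / 850 = 18.79 / 850 = 0.02211.
Darcy flux q = K · i = 3.828 × 0.02211 = 0.08461 m/day.
Seepage velocity v = q / n_e = 0.08461 / 0.12 = 0.7051 m/day.

0.705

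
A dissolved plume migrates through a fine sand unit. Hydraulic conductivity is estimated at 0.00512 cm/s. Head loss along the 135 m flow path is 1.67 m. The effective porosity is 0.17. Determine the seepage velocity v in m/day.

0.322

Convert K: 0.00512 cm/s × 864 = 4.424 m/day.
Hydraulic gradient i = Δh / L = 1.67 / 135 = 0.01237.
Darcy flux q = K · i = 4.424 × 0.01237 = 0.05472 m/day.
Seepage velocity v = q / n_e = 0.05472 / 0.17 = 0.3219 m/day.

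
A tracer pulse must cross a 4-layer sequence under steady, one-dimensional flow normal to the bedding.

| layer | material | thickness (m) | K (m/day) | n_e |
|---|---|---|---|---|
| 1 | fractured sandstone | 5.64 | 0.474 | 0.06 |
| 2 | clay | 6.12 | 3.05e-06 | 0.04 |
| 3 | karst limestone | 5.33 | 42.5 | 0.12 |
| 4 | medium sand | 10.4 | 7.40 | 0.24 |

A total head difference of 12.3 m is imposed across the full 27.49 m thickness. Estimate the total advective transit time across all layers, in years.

With flow normal to the layers, continuity requires the same specific discharge q through every layer.
Σ(b_i/K_i) = 5.64/0.474 + 6.12/3.05e-06 + 5.33/42.5 + 10.4/7.40 = 2.007e+06 d.
q = Δh / Σ(b_i/K_i) = 12.3 / 2.007e+06 = 6.130e-06 m/day.
In each layer the seepage velocity is v_i = q/n_i, so the layer transit time is t_i = b_i·n_i / q:
  layer 1 (fractured sandstone): t_1 = 5.64 × 0.06 / 6.130e-06 = 55205 d
  layer 2 (clay): t_2 = 6.12 × 0.04 / 6.130e-06 = 39936 d
  layer 3 (karst limestone): t_3 = 5.33 × 0.12 / 6.130e-06 = 1.043e+05 d
  layer 4 (medium sand): t_4 = 10.4 × 0.24 / 6.130e-06 = 4.072e+05 d
Total t = Σ t_i = 6.067e+05 days = 1661 years.

1660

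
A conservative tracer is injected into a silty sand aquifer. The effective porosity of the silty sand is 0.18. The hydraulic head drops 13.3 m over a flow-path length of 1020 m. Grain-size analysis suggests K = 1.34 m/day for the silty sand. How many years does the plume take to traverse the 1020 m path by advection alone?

28.8

Hydraulic gradient i = Δh / L = 13.3 / 1020 = 0.01304.
Darcy flux q = K · i = 1.340 × 0.01304 = 0.01747 m/day.
Seepage velocity v = q / n_e = 0.01747 / 0.18 = 0.09707 m/day.
Travel time t = L / v = 1020 / 0.09707 = 10508 days = 28.77 years.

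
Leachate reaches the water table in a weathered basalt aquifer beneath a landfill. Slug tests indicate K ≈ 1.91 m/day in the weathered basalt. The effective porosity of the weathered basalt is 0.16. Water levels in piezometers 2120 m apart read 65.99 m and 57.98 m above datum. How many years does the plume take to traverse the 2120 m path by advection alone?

129

Hydraulic gradient i = (65.99 − 57.98) / 2120 = 8.01 / 2120 = 0.003778.
Darcy flux q = K · i = 1.910 × 0.003778 = 0.007217 m/day.
Seepage velocity v = q / n_e = 0.007217 / 0.16 = 0.04510 m/day.
Travel time t = L / v = 2120 / 0.04510 = 47003 days = 128.7 years.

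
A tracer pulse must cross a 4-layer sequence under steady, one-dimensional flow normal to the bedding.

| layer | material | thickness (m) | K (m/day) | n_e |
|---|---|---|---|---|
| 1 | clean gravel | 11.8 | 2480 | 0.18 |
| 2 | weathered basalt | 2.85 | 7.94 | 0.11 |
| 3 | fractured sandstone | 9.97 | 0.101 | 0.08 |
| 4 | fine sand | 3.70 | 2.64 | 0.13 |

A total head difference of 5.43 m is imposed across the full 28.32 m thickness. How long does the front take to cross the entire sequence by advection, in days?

68.8

With flow normal to the layers, continuity requires the same specific discharge q through every layer.
Σ(b_i/K_i) = 11.8/2480 + 2.85/7.94 + 9.97/0.101 + 3.70/2.64 = 100.5 d.
q = Δh / Σ(b_i/K_i) = 5.43 / 100.5 = 0.05404 m/day.
In each layer the seepage velocity is v_i = q/n_i, so the layer transit time is t_i = b_i·n_i / q:
  layer 1 (clean gravel): t_1 = 11.8 × 0.18 / 0.05404 = 39.30 d
  layer 2 (weathered basalt): t_2 = 2.85 × 0.11 / 0.05404 = 5.801 d
  layer 3 (fractured sandstone): t_3 = 9.97 × 0.08 / 0.05404 = 14.76 d
  layer 4 (fine sand): t_4 = 3.70 × 0.13 / 0.05404 = 8.901 d
Total t = Σ t_i = 68.76 days.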